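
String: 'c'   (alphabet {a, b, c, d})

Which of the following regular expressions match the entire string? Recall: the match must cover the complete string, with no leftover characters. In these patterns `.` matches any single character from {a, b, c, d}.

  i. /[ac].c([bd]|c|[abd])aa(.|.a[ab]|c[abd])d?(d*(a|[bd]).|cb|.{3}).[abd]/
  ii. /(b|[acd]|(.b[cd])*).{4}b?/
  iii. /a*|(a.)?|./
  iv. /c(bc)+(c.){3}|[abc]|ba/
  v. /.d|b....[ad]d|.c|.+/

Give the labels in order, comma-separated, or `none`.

iii, iv, v

i → no match
ii → no match
iii → match
iv → match
v → match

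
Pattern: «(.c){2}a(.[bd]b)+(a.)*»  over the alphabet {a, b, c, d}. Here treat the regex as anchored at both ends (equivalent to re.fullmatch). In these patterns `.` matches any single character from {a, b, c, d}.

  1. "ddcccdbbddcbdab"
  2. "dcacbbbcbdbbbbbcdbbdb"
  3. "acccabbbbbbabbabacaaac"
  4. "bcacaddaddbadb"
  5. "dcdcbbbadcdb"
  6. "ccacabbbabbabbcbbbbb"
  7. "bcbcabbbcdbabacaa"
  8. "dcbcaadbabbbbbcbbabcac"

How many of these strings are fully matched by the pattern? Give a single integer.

3

1 → no match
2 → no match
3 → match
4 → no match
5 → no match
6 → match
7 → match
8 → no match
Total matched: 3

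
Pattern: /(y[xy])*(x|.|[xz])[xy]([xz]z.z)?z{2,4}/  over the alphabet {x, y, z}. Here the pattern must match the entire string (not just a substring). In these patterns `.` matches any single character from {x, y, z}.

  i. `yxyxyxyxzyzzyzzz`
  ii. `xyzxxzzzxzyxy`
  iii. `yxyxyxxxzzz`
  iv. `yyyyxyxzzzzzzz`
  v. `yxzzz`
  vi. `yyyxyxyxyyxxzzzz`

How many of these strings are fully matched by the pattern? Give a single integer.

i → match
ii → no match — must end with `z`
iii → match
iv → match
v → match
vi → match
Total matched: 5

5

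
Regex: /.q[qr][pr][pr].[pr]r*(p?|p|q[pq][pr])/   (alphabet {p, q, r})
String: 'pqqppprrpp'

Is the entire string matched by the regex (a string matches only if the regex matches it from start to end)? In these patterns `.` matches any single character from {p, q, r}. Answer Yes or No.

No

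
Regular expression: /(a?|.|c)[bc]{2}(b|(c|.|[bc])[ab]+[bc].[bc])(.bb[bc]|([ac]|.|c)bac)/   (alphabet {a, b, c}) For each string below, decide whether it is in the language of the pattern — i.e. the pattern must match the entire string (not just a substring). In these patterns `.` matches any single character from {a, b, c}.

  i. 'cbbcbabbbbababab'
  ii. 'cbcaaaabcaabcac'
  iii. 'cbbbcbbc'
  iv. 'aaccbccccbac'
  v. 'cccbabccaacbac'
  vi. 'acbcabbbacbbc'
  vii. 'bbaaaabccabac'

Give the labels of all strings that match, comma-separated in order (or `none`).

iii, vii

i → no match
ii → no match
iii → match
iv → no match
v → no match
vi → no match
vii → match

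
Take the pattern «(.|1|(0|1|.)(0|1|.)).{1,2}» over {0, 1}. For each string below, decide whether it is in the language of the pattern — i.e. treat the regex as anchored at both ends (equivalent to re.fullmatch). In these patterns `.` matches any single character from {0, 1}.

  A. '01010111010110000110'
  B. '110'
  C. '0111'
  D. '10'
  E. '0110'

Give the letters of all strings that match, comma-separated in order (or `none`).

A → no match
B → match
C → match
D → match
E → match

B, C, D, E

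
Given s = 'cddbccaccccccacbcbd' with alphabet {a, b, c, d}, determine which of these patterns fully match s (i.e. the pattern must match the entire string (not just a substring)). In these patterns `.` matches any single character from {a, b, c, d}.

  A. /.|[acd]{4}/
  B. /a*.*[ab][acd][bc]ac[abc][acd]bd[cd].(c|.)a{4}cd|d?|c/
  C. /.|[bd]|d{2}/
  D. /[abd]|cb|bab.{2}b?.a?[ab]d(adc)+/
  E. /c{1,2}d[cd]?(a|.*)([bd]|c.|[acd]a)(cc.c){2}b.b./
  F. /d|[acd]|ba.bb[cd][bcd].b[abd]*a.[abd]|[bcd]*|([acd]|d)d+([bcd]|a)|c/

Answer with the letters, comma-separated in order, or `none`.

E

A → no match
B → no match
C → no match
D → no match
E → match
F → no match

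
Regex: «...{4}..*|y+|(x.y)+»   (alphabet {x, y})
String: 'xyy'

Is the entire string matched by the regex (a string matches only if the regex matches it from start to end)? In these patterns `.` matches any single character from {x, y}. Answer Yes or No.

Yes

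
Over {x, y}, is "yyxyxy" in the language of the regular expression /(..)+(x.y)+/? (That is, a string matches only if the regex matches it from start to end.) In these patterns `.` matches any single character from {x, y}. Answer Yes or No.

No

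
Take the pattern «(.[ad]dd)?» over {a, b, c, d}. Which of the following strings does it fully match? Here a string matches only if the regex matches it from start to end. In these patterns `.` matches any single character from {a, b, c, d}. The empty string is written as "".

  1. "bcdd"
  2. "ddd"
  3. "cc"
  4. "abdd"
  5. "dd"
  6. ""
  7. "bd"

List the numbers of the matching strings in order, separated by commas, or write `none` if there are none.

1 → no match
2 → no match
3 → no match
4 → no match
5 → no match
6 → match
7 → no match

6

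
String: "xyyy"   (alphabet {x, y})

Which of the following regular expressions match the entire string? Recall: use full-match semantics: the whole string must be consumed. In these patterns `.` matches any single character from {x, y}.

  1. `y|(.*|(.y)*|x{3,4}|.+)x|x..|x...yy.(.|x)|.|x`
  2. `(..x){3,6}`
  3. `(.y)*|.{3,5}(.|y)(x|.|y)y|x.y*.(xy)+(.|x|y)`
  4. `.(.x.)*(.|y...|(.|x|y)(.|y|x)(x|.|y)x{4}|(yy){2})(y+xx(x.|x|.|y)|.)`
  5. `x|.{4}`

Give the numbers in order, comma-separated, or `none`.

3, 5

1 → no match
2 → no match — must end with "x"
3 → match
4 → no match
5 → match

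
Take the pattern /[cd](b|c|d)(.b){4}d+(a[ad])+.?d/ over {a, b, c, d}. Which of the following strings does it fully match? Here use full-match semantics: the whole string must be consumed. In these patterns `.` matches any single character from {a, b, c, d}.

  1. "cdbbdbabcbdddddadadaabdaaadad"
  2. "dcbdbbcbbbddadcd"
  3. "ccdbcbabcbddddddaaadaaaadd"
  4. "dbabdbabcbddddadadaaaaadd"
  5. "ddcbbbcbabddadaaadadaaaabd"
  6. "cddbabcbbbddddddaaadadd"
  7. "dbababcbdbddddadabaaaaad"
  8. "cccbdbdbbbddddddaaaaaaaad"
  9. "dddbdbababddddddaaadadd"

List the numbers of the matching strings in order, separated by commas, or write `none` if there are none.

1 → no match
2 → no match
3 → match
4 → match
5 → match
6 → match
7 → no match
8 → match
9 → match

3, 4, 5, 6, 8, 9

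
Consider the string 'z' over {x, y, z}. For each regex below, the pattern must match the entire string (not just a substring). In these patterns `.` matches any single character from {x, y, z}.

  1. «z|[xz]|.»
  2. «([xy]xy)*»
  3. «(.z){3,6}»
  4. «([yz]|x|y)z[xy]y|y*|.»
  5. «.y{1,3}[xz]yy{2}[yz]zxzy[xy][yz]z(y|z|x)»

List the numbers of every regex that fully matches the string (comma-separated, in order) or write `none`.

1, 4

1 → match
2 → no match
3 → no match
4 → match
5 → no match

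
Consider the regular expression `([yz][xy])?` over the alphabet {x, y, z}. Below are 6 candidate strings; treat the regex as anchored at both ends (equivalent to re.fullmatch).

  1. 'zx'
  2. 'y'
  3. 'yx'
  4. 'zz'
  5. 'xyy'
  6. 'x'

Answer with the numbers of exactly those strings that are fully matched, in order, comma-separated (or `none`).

1, 3

1 → match
2 → no match
3 → match
4 → no match
5 → no match
6 → no match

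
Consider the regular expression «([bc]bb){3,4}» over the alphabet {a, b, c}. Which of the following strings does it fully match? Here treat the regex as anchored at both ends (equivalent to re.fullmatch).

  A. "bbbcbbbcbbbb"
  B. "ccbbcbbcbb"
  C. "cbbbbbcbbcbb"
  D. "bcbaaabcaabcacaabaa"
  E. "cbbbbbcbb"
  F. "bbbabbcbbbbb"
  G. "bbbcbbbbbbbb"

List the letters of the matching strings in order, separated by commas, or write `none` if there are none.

A → no match
B → no match
C → match
D → no match — must end with "bb"
E → match
F → no match
G → match

C, E, G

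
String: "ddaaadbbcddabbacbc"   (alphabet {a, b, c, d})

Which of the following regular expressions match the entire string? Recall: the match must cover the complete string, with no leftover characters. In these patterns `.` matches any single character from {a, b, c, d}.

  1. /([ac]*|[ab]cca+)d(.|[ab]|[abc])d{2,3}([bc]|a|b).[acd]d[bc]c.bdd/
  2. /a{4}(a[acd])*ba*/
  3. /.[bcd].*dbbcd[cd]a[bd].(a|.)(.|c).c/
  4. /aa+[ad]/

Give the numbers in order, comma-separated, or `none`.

3

1 → no match — must end with "bdd"
2 → no match — must start with "a"
3 → match
4 → no match — must start with "aa"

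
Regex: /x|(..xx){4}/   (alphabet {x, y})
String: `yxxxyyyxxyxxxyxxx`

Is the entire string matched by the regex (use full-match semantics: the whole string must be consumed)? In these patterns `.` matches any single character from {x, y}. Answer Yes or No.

No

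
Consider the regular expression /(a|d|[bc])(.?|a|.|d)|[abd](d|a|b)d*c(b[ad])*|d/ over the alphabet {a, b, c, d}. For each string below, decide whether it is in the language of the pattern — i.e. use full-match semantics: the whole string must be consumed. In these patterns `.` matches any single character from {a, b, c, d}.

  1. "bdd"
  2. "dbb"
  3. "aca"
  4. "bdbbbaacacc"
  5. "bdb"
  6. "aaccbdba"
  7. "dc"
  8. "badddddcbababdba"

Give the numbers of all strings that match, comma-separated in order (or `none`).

1 → no match
2 → no match
3 → no match
4 → no match
5 → no match
6 → no match
7 → match
8 → match

7, 8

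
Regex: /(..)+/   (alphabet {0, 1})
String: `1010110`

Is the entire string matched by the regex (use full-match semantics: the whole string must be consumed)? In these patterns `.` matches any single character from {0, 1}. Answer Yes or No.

No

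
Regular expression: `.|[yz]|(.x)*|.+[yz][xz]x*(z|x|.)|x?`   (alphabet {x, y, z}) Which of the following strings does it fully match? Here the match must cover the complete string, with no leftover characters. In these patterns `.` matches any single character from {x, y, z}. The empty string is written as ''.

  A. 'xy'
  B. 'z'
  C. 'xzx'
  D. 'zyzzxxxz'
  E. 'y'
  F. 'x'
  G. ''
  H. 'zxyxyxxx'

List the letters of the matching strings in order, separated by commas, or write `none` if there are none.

B, D, E, F, G, H

A → no match
B → match
C → no match
D → match
E → match
F → match
G → match
H → match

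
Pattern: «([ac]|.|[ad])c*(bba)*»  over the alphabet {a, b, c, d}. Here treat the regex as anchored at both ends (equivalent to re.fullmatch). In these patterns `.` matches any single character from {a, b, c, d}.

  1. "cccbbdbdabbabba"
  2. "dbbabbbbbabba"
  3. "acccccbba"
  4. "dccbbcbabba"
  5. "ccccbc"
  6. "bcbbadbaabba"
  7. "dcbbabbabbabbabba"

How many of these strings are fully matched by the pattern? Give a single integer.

2

1 → no match
2 → no match
3 → match
4 → no match
5 → no match
6 → no match
7 → match
Total matched: 2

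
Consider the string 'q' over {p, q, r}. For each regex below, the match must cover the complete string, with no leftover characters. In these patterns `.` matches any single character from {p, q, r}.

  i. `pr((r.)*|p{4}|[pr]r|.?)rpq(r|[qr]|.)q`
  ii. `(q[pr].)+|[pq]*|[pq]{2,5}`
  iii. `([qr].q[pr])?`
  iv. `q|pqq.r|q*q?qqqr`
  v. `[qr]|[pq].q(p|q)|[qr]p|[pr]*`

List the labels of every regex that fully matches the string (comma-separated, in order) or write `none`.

i → no match — must start with 'pr'
ii → match
iii → no match
iv → match
v → match

ii, iv, v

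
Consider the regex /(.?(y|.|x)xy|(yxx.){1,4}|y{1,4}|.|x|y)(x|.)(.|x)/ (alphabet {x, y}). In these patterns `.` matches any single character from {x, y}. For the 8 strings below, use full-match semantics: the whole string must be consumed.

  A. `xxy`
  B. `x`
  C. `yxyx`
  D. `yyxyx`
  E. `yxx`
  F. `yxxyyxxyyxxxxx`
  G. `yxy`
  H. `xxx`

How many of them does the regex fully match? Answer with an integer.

A → match
B → no match
C → no match
D → no match
E → match
F → match
G → match
H → match
Total matched: 5

5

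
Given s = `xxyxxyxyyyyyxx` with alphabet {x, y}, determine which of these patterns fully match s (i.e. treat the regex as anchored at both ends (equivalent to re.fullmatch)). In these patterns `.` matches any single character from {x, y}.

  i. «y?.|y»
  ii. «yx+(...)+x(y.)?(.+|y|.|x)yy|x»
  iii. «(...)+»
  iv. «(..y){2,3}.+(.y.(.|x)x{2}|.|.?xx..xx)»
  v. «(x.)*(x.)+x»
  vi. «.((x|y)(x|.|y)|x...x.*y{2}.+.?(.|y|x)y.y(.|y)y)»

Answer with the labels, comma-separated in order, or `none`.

i → no match
ii → no match
iii → no match
iv → match
v → no match
vi → no match

iv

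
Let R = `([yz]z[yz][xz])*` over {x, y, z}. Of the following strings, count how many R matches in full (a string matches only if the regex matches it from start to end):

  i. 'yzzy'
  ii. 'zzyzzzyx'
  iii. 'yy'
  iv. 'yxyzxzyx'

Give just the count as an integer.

i → no match
ii → match
iii → no match
iv → no match
Total matched: 1

1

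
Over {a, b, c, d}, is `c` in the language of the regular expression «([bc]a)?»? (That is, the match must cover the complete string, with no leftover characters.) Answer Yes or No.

No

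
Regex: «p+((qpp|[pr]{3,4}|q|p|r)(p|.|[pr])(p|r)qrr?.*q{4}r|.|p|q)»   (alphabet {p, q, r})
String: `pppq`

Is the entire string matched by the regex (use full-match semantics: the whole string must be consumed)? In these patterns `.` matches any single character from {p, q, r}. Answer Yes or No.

Yes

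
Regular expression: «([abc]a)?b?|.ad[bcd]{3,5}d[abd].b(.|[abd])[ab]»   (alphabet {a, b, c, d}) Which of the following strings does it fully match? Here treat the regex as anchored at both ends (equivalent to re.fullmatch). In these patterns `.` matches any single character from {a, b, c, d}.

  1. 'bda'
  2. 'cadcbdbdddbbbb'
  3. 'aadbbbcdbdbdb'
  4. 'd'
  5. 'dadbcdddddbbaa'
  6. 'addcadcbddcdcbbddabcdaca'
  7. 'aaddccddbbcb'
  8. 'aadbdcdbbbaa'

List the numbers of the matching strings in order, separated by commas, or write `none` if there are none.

2, 3, 5, 7, 8

1. 'bda' → no match
2 → match
3 → match
4. 'd' → no match
5 → match
6 → no match
7. 'aaddccddbbcb' → match
8. 'aadbdcdbbbaa' → match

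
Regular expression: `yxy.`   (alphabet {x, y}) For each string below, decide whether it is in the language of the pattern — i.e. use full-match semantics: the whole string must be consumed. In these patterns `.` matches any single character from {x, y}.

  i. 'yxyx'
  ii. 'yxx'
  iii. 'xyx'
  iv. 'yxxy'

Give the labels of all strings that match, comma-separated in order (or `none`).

i

i. 'yxyx' → match
ii. 'yxx' → no match — must start with 'yxy'
iii. 'xyx' → no match — must start with 'yxy'
iv. 'yxxy' → no match — must start with 'yxy'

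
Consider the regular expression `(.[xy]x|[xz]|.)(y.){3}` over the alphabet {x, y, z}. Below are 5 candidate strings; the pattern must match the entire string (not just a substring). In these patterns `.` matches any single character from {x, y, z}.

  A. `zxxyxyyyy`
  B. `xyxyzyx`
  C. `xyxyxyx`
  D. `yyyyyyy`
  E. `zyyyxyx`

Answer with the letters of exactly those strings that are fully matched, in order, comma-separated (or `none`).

A, B, C, D, E

A → match
B → match
C → match
D → match
E → match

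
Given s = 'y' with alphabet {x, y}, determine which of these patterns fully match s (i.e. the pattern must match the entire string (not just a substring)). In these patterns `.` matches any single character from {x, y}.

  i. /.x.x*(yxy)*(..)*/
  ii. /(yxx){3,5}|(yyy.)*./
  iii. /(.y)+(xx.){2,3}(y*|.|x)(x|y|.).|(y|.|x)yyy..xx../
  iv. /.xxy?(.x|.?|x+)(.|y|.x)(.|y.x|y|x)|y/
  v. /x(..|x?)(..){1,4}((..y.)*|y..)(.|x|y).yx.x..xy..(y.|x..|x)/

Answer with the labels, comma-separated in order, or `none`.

ii, iv

i → no match
ii → match
iii → no match
iv → match
v → no match — must start with 'x'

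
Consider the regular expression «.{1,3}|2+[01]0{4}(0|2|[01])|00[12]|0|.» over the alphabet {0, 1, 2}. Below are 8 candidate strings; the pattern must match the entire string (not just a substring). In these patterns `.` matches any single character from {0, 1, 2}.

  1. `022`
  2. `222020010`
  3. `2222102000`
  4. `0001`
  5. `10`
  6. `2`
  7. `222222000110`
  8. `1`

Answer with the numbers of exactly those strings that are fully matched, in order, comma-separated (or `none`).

1 → match
2 → no match
3 → no match
4 → no match
5 → match
6 → match
7 → no match
8 → match

1, 5, 6, 8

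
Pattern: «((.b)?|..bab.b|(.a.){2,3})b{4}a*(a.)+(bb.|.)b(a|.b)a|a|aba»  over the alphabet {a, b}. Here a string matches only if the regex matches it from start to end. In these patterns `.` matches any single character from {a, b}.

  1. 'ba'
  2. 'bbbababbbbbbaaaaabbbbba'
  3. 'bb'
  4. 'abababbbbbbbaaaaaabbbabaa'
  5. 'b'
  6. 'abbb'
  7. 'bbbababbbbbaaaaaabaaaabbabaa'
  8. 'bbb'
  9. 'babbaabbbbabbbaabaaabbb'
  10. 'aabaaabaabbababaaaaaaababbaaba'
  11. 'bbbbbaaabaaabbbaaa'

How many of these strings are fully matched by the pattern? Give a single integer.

1. 'ba' → no match
2 → no match
3. 'bb' → no match
4 → no match
5. 'b' → no match
6. 'abbb' → no match
7 → match
8. 'bbb' → no match
9 → no match
10 → no match
11 → no match
Total matched: 1

1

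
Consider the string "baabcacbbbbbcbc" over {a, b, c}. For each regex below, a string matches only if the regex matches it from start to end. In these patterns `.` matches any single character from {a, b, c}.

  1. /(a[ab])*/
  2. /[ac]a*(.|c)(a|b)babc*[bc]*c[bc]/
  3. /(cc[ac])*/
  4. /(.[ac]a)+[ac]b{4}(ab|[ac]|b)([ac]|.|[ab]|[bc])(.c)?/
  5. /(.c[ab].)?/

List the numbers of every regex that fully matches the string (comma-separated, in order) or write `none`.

1 → no match
2 → no match
3 → no match
4 → match
5 → no match

4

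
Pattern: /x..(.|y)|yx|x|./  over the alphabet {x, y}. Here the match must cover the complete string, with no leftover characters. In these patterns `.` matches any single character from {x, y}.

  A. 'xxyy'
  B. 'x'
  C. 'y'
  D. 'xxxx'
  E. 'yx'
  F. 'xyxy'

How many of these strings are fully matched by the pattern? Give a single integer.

6

A → match
B → match
C → match
D → match
E → match
F → match
Total matched: 6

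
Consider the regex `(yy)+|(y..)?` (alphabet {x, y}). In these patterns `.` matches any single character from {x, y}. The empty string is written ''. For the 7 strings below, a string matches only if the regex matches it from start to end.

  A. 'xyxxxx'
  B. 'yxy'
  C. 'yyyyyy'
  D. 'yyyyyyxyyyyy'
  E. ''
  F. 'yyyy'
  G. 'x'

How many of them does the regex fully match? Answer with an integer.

A → no match
B → match
C → match
D → no match
E → match
F → match
G → no match
Total matched: 4

4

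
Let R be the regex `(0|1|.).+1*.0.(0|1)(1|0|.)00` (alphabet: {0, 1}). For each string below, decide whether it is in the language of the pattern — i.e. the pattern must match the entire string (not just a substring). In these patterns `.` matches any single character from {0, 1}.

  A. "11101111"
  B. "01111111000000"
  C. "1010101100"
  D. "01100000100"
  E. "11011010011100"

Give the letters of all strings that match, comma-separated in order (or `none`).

B, D, E

A → no match — must end with "00"
B → match
C → no match
D → match
E → match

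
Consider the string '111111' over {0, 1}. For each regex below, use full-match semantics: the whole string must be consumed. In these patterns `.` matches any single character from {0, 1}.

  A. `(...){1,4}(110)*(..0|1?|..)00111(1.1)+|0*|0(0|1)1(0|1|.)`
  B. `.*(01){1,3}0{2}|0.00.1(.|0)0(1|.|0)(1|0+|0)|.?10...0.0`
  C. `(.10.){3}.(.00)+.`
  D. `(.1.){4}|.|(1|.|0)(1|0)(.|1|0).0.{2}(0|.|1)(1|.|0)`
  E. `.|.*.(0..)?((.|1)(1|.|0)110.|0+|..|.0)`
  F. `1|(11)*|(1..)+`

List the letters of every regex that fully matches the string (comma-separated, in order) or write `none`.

A → no match
B → no match
C → no match
D → no match
E → match
F → match

E, F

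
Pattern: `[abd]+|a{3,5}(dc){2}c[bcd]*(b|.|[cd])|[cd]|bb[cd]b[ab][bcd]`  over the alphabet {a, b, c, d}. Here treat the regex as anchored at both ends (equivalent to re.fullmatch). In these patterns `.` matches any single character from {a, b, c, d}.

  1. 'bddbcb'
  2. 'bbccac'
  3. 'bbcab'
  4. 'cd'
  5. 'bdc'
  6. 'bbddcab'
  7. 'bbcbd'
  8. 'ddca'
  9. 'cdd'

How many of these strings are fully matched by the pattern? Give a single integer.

0

1 → no match
2 → no match
3 → no match
4 → no match
5 → no match
6 → no match
7 → no match
8 → no match
9 → no match
Total matched: 0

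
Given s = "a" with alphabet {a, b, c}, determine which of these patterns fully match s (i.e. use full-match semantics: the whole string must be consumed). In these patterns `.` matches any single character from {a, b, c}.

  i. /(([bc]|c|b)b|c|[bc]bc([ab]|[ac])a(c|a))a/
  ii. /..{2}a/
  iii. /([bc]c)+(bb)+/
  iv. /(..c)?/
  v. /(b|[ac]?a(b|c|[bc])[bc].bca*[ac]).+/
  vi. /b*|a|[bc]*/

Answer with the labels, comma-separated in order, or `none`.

i → no match
ii → no match
iii → no match — must end with "bb"
iv → no match
v → no match
vi → match

vi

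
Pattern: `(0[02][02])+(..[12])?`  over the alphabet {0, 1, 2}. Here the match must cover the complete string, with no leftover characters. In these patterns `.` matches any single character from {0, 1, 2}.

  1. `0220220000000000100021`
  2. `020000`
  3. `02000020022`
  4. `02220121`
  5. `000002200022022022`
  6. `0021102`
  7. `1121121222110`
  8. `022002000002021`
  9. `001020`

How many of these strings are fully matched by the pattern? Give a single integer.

2

1 → no match
2 → match
3 → no match
4 → no match
5 → no match
6 → no match
7 → no match — must start with `0`
8 → match
9 → no match
Total matched: 2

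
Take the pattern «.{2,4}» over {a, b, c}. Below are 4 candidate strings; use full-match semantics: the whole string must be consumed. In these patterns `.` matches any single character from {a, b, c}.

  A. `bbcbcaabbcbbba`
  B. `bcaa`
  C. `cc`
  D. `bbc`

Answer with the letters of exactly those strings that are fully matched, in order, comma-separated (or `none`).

B, C, D

A → no match
B → match
C → match
D → match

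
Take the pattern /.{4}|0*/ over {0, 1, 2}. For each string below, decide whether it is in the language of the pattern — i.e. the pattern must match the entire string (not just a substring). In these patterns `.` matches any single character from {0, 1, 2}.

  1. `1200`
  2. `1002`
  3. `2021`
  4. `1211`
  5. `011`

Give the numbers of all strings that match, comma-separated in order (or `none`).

1, 2, 3, 4

1. `1200` → match
2. `1002` → match
3. `2021` → match
4. `1211` → match
5. `011` → no match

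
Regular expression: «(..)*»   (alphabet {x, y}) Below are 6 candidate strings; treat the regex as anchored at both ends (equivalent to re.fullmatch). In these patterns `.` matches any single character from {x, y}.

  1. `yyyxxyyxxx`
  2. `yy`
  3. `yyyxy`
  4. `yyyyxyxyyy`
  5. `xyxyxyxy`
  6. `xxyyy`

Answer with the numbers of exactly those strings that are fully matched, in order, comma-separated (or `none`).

1 → match
2 → match
3 → no match
4 → match
5 → match
6 → no match

1, 2, 4, 5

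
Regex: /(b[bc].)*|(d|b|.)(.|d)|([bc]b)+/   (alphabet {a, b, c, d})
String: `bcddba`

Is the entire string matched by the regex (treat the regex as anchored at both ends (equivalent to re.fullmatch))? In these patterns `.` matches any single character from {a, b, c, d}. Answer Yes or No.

No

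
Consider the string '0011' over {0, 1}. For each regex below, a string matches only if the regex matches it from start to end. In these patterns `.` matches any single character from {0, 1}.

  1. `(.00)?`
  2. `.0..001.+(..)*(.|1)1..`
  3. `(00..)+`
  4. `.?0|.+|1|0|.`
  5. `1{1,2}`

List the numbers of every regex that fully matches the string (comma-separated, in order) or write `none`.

1 → no match
2 → no match
3 → match
4 → match
5 → no match — must start with '1'

3, 4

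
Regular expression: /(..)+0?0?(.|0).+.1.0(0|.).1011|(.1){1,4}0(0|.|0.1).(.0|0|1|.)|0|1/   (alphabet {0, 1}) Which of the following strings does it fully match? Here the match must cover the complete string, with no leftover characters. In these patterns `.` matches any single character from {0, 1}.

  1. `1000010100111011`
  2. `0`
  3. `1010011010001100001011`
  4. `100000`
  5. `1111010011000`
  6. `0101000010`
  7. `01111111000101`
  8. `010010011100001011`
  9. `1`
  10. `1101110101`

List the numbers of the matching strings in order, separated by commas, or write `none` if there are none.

1, 2, 3, 5, 7, 8, 9, 10

1 → match
2. `0` → match
3 → match
4. `100000` → no match
5 → match
6. `0101000010` → no match
7 → match
8 → match
9. `1` → match
10. `1101110101` → match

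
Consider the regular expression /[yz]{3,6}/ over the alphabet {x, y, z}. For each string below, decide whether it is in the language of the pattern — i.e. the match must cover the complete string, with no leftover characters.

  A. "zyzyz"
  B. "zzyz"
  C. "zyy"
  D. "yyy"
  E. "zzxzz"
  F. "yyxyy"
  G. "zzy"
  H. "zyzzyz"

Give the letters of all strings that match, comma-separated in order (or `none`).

A, B, C, D, G, H

A. "zyzyz" → match
B. "zzyz" → match
C. "zyy" → match
D. "yyy" → match
E. "zzxzz" → no match
F. "yyxyy" → no match
G. "zzy" → match
H. "zyzzyz" → match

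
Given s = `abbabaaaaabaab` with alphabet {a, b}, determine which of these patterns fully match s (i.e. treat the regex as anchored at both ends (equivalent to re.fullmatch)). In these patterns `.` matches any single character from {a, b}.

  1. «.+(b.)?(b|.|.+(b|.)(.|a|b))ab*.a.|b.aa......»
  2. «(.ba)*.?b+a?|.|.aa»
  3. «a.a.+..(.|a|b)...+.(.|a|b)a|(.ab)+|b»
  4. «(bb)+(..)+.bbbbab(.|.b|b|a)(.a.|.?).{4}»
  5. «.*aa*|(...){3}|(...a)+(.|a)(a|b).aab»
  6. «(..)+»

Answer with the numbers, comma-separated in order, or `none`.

1 → match
2 → no match
3 → no match
4 → no match — must start with `bb`
5 → match
6 → match

1, 5, 6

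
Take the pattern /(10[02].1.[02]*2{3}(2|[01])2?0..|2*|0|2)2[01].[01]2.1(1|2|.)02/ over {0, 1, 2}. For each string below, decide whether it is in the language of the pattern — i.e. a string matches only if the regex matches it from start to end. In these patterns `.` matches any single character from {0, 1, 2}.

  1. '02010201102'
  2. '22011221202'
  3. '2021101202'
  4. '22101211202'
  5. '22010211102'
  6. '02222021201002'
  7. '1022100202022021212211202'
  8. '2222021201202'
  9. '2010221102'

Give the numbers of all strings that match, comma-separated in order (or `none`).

1, 2, 4, 5, 8, 9

1 → match
2 → match
3 → no match
4 → match
5 → match
6 → no match
7 → no match
8 → match
9 → match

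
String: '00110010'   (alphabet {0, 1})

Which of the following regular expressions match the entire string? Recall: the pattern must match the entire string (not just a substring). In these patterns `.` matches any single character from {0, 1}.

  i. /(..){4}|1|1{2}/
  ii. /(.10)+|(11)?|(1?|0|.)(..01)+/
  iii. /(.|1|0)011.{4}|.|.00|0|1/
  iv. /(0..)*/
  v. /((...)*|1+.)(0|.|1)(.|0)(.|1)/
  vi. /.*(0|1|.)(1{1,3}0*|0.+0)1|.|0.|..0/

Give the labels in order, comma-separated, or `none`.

i, iii

i → match
ii → no match
iii → match
iv → no match
v → no match
vi → no match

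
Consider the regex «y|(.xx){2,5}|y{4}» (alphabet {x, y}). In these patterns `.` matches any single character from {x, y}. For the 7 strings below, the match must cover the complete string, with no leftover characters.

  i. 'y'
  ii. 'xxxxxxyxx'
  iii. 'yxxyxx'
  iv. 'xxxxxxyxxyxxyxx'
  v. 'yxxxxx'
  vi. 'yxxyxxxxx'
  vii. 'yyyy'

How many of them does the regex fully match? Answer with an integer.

7

i. 'y' → match
ii. 'xxxxxxyxx' → match
iii. 'yxxyxx' → match
iv → match
v. 'yxxxxx' → match
vi. 'yxxyxxxxx' → match
vii. 'yyyy' → match
Total matched: 7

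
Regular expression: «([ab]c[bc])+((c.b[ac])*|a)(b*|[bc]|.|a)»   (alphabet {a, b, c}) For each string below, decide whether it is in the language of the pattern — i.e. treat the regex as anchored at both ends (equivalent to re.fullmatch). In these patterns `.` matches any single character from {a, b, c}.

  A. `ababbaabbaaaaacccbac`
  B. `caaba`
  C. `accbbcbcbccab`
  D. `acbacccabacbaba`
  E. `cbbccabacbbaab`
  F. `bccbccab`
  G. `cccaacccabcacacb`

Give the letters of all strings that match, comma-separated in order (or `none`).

F

A → no match
B → no match
C → no match
D → no match
E → no match
F → match
G → no match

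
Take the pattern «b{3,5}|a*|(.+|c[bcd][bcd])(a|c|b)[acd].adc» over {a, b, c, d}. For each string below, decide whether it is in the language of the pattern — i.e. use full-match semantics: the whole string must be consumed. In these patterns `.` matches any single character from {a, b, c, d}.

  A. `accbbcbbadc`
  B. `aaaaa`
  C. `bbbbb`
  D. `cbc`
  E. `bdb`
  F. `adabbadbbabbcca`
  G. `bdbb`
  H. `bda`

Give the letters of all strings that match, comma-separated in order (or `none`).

A → no match
B → match
C → match
D → no match
E → no match
F → no match
G → no match
H → no match

B, C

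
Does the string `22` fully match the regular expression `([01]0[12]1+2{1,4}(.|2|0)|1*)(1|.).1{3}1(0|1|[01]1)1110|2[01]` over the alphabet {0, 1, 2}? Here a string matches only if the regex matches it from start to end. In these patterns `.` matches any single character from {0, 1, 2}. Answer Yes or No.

No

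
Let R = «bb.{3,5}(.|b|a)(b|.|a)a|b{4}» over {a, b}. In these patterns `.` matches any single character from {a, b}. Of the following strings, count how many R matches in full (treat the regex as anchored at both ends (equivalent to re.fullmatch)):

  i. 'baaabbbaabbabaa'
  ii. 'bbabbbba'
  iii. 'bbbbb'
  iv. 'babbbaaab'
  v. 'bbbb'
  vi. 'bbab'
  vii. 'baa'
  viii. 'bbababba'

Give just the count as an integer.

3

i → no match
ii → match
iii → no match
iv → no match
v → match
vi → no match
vii → no match
viii → match
Total matched: 3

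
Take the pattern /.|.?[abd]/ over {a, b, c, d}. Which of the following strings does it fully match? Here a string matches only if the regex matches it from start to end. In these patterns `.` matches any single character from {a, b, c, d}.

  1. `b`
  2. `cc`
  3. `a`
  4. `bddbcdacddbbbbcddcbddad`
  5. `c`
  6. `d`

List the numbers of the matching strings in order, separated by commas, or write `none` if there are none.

1 → match
2 → no match
3 → match
4 → no match
5 → match
6 → match

1, 3, 5, 6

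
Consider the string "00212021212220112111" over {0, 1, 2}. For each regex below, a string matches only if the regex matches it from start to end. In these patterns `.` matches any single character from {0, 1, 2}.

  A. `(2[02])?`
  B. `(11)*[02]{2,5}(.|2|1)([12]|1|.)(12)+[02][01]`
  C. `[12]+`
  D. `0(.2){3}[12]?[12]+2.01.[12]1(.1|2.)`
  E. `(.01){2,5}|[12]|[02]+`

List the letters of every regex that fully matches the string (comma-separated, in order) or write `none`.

D

A → no match
B → no match
C → no match
D → match
E → no match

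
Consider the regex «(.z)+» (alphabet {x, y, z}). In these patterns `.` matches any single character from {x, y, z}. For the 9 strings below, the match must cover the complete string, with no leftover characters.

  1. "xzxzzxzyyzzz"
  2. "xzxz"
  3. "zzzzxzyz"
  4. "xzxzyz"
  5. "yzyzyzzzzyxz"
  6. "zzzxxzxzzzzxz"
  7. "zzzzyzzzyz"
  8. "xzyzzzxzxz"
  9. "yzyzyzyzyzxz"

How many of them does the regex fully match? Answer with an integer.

6

1 → no match
2 → match
3 → match
4 → match
5 → no match
6 → no match
7 → match
8 → match
9 → match
Total matched: 6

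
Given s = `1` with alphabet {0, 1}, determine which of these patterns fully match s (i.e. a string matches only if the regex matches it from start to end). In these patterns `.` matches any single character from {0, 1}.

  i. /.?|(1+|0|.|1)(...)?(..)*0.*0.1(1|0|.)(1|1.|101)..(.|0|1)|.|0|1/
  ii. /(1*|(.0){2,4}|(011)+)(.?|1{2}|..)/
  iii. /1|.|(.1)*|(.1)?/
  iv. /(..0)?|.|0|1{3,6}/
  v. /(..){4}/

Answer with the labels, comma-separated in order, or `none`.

i → match
ii → match
iii → match
iv → match
v → no match

i, ii, iii, iv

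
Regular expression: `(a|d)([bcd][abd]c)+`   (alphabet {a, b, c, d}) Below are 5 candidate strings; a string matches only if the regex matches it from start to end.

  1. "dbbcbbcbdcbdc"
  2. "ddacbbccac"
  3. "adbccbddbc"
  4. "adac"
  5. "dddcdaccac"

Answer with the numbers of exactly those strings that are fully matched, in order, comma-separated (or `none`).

1 → match
2 → match
3 → no match
4 → match
5 → match

1, 2, 4, 5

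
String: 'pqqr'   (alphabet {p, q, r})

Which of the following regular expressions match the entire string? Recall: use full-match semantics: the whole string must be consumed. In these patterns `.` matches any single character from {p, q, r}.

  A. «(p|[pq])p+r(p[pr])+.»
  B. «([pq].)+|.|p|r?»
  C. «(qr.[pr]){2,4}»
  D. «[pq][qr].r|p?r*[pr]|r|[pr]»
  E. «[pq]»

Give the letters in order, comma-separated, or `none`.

B, D

A → no match
B → match
C → no match — must start with 'qr'
D → match
E → no match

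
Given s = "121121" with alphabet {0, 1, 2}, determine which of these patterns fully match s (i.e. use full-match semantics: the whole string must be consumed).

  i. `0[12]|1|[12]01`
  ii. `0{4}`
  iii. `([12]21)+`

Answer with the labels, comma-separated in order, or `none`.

iii

i → no match
ii → no match — must start with "0"
iii → match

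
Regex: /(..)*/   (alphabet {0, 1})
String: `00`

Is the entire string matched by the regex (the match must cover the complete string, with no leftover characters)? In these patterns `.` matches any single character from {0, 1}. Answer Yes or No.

Yes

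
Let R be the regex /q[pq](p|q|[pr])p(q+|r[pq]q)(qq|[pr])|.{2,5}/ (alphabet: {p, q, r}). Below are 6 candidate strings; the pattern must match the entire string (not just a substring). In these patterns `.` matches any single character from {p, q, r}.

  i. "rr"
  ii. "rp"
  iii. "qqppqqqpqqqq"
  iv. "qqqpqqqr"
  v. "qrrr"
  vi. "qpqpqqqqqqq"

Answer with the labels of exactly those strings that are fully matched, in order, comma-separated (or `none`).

i → match
ii → match
iii → no match
iv → match
v → match
vi → match

i, ii, iv, v, vi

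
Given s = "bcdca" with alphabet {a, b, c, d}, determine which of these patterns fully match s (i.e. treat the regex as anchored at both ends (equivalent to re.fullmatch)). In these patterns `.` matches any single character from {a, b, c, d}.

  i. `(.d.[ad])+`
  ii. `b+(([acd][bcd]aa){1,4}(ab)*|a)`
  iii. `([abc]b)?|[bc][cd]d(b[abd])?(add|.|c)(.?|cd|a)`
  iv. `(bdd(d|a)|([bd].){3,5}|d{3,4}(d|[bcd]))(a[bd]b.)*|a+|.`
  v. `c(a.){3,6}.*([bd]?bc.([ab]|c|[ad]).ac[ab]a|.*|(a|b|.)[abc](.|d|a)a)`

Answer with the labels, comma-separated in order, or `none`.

iii

i → no match
ii → no match
iii → match
iv → no match
v → no match — must start with "ca"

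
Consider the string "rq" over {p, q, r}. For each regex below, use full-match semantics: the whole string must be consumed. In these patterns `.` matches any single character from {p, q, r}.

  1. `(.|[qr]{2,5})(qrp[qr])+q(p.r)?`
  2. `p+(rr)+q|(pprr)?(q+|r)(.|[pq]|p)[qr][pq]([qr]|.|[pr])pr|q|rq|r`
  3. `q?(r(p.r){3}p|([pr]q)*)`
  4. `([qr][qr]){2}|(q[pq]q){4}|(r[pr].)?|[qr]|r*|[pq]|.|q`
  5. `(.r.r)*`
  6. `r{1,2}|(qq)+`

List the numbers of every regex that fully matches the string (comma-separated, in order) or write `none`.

2, 3

1 → no match
2 → match
3 → match
4 → no match
5 → no match
6 → no match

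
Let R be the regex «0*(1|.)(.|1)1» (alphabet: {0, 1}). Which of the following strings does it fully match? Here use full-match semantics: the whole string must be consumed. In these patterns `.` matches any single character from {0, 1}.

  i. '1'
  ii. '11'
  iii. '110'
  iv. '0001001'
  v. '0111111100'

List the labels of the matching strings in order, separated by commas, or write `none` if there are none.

i → no match
ii → no match
iii → no match — must end with '1'
iv → no match
v → no match — must end with '1'

none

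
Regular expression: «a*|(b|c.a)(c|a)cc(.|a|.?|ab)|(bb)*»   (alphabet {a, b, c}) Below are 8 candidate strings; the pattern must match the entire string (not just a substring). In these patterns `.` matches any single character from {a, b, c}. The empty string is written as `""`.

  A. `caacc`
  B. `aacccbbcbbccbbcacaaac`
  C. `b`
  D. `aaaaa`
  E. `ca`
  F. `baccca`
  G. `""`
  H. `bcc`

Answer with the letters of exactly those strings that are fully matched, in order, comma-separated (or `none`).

A → no match
B → no match
C → no match
D → match
E → no match
F → no match
G → match
H → no match

D, G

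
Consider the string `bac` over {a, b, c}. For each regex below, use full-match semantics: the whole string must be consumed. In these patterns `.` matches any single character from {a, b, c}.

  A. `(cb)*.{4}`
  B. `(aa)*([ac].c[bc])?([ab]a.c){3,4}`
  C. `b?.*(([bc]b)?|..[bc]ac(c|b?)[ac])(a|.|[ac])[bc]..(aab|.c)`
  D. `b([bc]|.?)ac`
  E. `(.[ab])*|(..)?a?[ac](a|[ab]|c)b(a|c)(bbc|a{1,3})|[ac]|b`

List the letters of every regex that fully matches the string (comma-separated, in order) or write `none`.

D

A → no match
B → no match
C → no match
D → match
E → no match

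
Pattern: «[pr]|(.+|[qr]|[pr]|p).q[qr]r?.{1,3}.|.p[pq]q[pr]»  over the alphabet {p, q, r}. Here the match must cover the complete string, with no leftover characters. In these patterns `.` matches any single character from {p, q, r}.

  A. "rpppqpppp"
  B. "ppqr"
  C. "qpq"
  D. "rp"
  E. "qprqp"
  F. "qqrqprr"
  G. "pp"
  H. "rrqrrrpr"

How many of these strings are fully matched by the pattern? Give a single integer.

A → no match
B → no match
C → no match
D → no match
E → no match
F → no match
G → no match
H → match
Total matched: 1

1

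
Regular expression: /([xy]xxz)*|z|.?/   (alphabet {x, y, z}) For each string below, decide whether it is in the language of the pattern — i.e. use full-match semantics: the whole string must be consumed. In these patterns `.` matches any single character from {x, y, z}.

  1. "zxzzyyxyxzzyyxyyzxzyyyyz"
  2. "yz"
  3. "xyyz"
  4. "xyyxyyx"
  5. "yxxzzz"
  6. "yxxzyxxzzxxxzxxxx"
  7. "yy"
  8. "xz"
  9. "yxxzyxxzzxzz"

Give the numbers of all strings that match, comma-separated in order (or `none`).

none

1 → no match
2. "yz" → no match
3. "xyyz" → no match
4. "xyyxyyx" → no match
5. "yxxzzz" → no match
6 → no match
7. "yy" → no match
8. "xz" → no match
9. "yxxzyxxzzxzz" → no match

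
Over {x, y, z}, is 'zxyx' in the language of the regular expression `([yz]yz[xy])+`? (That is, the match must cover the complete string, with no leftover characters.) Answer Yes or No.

No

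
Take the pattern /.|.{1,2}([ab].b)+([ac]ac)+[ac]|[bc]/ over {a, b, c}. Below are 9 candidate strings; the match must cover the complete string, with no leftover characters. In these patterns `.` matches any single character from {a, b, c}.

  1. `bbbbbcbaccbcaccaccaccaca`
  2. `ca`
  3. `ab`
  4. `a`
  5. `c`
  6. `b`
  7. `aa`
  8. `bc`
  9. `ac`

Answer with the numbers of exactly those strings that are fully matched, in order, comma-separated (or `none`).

1 → no match
2 → no match
3 → no match
4 → match
5 → match
6 → match
7 → no match
8 → no match
9 → no match

4, 5, 6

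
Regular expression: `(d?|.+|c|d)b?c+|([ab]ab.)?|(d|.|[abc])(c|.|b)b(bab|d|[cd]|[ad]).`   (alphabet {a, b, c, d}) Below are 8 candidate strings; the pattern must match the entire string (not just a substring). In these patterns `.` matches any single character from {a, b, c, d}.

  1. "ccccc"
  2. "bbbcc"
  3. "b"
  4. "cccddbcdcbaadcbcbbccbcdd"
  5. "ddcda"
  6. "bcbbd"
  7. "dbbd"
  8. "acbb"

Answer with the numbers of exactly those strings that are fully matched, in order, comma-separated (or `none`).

1 → match
2 → match
3 → no match
4 → no match
5 → no match
6 → no match
7 → no match
8 → no match

1, 2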